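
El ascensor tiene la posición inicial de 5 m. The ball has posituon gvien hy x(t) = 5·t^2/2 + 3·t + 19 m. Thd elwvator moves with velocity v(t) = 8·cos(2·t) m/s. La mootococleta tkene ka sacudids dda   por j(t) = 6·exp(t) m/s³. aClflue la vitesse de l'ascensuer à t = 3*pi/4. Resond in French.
En utilisant v(t) = 8·cos(2·t) et en substituant t = 3*pi/4, nous trouvons v = 0.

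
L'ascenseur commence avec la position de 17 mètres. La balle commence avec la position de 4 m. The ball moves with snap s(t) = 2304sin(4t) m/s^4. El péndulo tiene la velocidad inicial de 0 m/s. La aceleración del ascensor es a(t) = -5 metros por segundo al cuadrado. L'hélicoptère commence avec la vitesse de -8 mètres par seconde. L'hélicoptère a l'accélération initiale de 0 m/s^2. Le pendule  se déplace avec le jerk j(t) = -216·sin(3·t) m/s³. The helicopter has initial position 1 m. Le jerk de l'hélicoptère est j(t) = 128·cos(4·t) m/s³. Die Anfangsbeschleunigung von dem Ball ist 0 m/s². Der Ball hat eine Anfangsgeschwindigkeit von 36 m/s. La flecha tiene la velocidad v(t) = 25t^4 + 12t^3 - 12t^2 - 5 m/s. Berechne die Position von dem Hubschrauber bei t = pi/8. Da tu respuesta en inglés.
To find the answer, we compute 3 integrals of j(t) = 128·cos(4·t). Finding the antiderivative of j(t) and using a(0) = 0: a(t) = 32·sin(4·t). Integrating acceleration and using the initial condition v(0) = -8, we get v(t) = -8·cos(4·t). Taking ∫v(t)dt and applying x(0) = 1, we find x(t) = 1 - 2·sin(4·t). Using x(t) = 1 - 2·sin(4·t) and substituting t = pi/8, we find x = -1.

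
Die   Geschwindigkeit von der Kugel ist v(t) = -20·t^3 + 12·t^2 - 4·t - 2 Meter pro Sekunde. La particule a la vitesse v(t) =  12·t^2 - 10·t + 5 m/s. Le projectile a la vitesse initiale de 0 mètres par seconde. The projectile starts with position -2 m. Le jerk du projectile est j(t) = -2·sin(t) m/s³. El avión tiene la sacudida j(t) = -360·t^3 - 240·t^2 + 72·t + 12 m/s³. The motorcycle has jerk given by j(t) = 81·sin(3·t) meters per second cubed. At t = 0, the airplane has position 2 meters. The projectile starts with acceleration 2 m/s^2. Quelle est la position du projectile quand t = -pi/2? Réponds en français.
Nous devons trouver la primitive de notre équation du jerk j(t) = -2·sin(t) 3 fois. En intégrant le jerk et en utilisant la condition initiale a(0) = 2, nous obtenons a(t) = 2·cos(t). En prenant ∫a(t)dt et en appliquant v(0) = 0, nous trouvons v(t) = 2·sin(t). La primitive de la vitesse, avec x(0) = -2, donne la position: x(t) = -2·cos(t). De l'équation de la position x(t) = -2·cos(t), nous substituons t = -pi/2 pour obtenir x = 0.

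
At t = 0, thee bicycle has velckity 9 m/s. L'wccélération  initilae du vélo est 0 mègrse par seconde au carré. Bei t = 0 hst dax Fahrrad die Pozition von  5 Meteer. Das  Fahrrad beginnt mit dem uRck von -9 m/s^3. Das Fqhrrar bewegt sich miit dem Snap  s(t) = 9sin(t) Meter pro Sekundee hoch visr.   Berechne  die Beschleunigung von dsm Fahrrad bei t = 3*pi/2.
Ausgehend von dem Snap s(t) = 9·sin(t), nehmen wir 2 Stammfunktionen. Die Stammfunktion von dem Snap ist der Ruck. Mit j(0) = -9 erhalten wir j(t) = -9·cos(t). Mit ∫j(t)dt und Anwendung von a(0) = 0, finden wir a(t) = -9·sin(t). Mit a(t) = -9·sin(t) und Einsetzen von t = 3*pi/2, finden wir a = 9.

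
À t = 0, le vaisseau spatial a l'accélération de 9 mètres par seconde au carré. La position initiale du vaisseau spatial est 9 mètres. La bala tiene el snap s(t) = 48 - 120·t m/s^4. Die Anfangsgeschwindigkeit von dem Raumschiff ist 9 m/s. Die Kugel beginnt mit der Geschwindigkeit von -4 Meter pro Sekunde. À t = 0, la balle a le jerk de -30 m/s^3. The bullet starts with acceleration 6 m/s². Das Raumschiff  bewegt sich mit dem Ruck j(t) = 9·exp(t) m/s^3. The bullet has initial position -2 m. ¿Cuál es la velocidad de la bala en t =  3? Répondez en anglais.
We need to integrate our snap equation s(t) = 48 - 120·t 3 times. The integral of snap, with j(0) = -30, gives jerk: j(t) = -60·t^2 + 48·t - 30. The integral of jerk is acceleration. Using a(0) = 6, we get a(t) = -20·t^3 + 24·t^2 - 30·t + 6. The integral of acceleration, with v(0) = -4, gives velocity: v(t) = -5·t^4 + 8·t^3 - 15·t^2 + 6·t - 4. Using v(t) = -5·t^4 + 8·t^3 - 15·t^2 + 6·t - 4 and substituting t = 3, we find v = -310.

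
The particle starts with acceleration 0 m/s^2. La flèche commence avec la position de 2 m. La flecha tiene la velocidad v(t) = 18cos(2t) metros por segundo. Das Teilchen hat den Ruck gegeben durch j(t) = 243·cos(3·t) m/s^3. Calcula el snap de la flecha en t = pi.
Para resolver esto, necesitamos tomar 3 derivadas de nuestra ecuación de la velocidad v(t) = 18·cos(2·t). Tomando d/dt de v(t), encontramos a(t) = -36·sin(2·t). La derivada de la aceleración da la sacudida: j(t) = -72·cos(2·t). Derivando la sacudida, obtenemos el snap: s(t) = 144·sin(2·t). De la ecuación del snap s(t) = 144·sin(2·t), sustituimos t = pi para obtener s = 0.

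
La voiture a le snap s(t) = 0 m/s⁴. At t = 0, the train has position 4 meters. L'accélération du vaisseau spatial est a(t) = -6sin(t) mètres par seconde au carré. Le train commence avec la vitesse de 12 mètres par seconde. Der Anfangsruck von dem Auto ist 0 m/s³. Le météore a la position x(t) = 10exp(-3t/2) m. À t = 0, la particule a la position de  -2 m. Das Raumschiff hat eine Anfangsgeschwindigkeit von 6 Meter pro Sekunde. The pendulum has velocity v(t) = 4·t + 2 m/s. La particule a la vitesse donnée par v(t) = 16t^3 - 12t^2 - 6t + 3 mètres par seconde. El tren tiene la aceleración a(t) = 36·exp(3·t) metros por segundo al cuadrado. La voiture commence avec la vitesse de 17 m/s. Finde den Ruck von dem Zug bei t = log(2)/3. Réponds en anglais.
We must differentiate our acceleration equation a(t) = 36·exp(3·t) 1 time. The derivative of acceleration gives jerk: j(t) = 108·exp(3·t). Using j(t) = 108·exp(3·t) and substituting t = log(2)/3, we find j = 216.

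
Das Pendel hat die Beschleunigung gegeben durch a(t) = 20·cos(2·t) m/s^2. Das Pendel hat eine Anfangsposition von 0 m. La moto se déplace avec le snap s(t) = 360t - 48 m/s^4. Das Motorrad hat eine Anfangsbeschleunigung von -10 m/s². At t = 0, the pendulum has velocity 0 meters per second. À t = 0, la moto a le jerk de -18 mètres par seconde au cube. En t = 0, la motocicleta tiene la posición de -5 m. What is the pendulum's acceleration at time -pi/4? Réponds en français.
Nous avons l'accélération a(t) = 20·cos(2·t). En substituant t = -pi/4: a(-pi/4) = 0.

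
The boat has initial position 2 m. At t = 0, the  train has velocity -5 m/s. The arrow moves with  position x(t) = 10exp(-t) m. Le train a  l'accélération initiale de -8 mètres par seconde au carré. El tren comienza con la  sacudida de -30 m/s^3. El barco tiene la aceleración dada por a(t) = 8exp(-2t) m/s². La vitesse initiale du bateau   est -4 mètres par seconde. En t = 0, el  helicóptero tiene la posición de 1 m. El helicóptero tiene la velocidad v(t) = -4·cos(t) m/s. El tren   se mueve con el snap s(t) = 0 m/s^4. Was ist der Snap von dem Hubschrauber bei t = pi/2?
Ausgehend von der Geschwindigkeit v(t) = -4·cos(t), nehmen wir 3 Ableitungen. Die Ableitung von der Geschwindigkeit ergibt die Beschleunigung: a(t) = 4·sin(t). Durch Ableiten von der Beschleunigung erhalten wir den Ruck: j(t) = 4·cos(t). Die Ableitung von dem Ruck ergibt den Snap: s(t) = -4·sin(t). Mit s(t) = -4·sin(t) und Einsetzen von t = pi/2, finden wir s = -4.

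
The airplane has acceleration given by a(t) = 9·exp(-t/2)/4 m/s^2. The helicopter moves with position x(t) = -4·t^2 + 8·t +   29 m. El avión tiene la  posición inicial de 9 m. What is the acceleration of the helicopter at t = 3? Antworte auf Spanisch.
Para resolver esto, necesitamos tomar 2 derivadas de nuestra ecuación de la posición x(t) = -4·t^2 + 8·t + 29. Tomando d/dt de x(t), encontramos v(t) = 8 - 8·t. La derivada de la velocidad da la aceleración: a(t) = -8. De la ecuación de la aceleración a(t) = -8, sustituimos t = 3 para obtener a = -8.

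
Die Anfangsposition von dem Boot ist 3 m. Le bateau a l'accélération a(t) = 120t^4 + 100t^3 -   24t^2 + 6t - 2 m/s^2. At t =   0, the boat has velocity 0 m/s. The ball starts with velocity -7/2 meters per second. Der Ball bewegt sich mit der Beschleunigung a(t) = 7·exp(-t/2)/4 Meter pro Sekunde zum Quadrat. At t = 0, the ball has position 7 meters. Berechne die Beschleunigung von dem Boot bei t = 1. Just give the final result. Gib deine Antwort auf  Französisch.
a(1) = 200.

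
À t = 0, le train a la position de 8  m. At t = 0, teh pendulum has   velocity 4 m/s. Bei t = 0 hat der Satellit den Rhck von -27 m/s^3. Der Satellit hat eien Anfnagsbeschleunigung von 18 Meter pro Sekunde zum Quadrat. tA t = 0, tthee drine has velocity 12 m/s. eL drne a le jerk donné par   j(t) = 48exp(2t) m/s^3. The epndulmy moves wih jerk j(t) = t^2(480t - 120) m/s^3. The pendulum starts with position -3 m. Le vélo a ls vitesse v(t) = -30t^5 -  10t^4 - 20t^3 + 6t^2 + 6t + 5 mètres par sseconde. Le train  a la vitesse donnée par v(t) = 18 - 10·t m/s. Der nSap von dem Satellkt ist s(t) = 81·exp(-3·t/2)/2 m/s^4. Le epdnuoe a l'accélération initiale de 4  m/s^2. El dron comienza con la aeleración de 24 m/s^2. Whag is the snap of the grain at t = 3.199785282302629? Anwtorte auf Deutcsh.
Wir müssen unsere Gleichung für die Geschwindigkeit v(t) = 18 - 10·t 3-mal ableiten. Durch Ableiten von der Geschwindigkeit erhalten wir die Beschleunigung: a(t) = -10. Durch Ableiten von der Beschleunigung erhalten wir den Ruck: j(t) = 0. Die Ableitung von dem Ruck ergibt den Snap: s(t) = 0. Aus der Gleichung für den Snap s(t) = 0, setzen wir t = 3.199785282302629 ein und erhalten s = 0.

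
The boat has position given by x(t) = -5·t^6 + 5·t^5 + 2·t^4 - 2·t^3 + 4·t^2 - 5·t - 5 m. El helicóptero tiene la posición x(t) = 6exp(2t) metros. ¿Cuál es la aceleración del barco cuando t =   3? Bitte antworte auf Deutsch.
Ausgehend von der Position x(t) = -5·t^6 + 5·t^5 + 2·t^4 - 2·t^3 + 4·t^2 - 5·t - 5, nehmen wir 2 Ableitungen. Die Ableitung von der Position ergibt die Geschwindigkeit: v(t) = -30·t^5 + 25·t^4 + 8·t^3 - 6·t^2 + 8·t - 5. Mit d/dt von v(t) finden wir a(t) = -150·t^4 + 100·t^3 + 24·t^2 - 12·t + 8. Aus der Gleichung für die Beschleunigung a(t) = -150·t^4 + 100·t^3 + 24·t^2 - 12·t + 8, setzen wir t = 3 ein und erhalten a = -9262.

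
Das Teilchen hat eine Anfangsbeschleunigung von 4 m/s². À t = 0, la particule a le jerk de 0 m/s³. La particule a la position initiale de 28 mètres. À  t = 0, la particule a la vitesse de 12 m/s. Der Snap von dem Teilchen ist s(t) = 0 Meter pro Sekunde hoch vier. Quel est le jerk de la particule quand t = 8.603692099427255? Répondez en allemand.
Um dies zu lösen, müssen wir 1 Stammfunktion unserer Gleichung für den Snap s(t) = 0 finden. Das Integral von dem Snap, mit j(0) = 0, ergibt den Ruck: j(t) = 0. Mit j(t) = 0 und Einsetzen von t = 8.603692099427255, finden wir j = 0.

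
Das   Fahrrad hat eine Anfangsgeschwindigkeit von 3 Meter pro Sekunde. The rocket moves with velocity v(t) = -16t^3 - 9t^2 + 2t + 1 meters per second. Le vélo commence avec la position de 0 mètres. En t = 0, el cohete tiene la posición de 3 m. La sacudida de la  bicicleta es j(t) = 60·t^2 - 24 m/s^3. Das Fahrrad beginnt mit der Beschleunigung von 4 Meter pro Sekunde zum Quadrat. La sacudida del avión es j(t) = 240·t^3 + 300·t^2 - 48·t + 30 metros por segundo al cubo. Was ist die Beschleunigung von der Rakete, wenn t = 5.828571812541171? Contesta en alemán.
Um dies zu lösen, müssen wir 1 Ableitung unserer Gleichung für die Geschwindigkeit v(t) = -16·t^3 - 9·t^2 + 2·t + 1 nehmen. Die Ableitung von der Geschwindigkeit ergibt die Beschleunigung: a(t) = -48·t^2 - 18·t + 2. Mit a(t) = -48·t^2 - 18·t + 2 und Einsetzen von t = 5.828571812541171, finden wir a = -1733.58226257532.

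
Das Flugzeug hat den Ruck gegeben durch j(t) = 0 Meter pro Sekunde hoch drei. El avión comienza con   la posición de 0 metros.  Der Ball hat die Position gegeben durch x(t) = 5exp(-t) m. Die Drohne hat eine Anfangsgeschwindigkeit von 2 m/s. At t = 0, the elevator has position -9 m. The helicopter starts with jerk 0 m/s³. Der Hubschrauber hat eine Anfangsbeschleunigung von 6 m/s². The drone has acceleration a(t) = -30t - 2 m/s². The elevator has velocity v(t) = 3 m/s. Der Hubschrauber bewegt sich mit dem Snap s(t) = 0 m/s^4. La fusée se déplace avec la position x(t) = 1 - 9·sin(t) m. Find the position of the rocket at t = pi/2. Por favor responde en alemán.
Mit x(t) = 1 - 9·sin(t) und Einsetzen von t = pi/2, finden wir x = -8.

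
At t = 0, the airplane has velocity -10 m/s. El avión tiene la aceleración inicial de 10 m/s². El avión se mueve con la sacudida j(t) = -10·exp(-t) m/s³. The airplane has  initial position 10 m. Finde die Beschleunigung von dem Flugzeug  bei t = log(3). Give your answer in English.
We must find the antiderivative of our jerk equation j(t) = -10·exp(-t) 1 time. Taking ∫j(t)dt and applying a(0) = 10, we find a(t) = 10·exp(-t). Using a(t) = 10·exp(-t) and substituting t = log(3), we find a = 10/3.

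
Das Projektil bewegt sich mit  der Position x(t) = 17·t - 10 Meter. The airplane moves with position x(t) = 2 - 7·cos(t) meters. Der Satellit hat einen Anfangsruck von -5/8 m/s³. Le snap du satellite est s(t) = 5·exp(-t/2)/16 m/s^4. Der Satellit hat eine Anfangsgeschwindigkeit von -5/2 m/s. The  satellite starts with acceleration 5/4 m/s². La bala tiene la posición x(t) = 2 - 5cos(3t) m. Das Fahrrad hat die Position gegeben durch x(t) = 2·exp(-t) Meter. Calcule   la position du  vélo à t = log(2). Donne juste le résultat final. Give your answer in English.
x(log(2)) = 1.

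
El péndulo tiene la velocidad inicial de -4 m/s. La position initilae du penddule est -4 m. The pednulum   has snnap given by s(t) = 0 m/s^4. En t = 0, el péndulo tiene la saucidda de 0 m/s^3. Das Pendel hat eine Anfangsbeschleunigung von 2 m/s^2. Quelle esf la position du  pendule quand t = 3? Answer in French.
En partant du snap s(t) = 0, nous prenons 4 intégrales. En intégrant le snap et en utilisant la condition initiale j(0) = 0, nous obtenons j(t) = 0. En intégrant le jerk et en utilisant la condition initiale a(0) = 2, nous obtenons a(t) = 2. L'intégrale de l'accélération est la vitesse. En utilisant v(0) = -4, nous obtenons v(t) = 2·t - 4. La primitive de la vitesse est la position. En utilisant x(0) = -4, nous obtenons x(t) = t^2 - 4·t - 4. Nous avons la position x(t) = t^2 - 4·t - 4. En substituant t = 3: x(3) = -7.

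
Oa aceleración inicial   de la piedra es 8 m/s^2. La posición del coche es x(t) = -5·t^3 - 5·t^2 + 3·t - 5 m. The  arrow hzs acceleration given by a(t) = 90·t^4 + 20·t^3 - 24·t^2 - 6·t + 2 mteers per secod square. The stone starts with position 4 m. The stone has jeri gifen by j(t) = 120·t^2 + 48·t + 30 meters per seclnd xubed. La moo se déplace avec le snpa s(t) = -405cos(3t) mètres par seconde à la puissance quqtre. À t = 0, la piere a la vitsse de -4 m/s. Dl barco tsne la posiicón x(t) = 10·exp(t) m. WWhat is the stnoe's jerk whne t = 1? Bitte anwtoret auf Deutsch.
Aus der Gleichung für den Ruck j(t) = 120·t^2 + 48·t + 30, setzen wir t = 1 ein und erhalten j = 198.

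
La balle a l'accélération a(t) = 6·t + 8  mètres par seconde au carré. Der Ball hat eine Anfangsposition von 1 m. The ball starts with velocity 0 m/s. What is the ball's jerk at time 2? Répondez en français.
Nous devons dériver notre équation de l'accélération a(t) = 6·t + 8 1 fois. En dérivant l'accélération, nous obtenons le jerk: j(t) = 6. En utilisant j(t) = 6 et en substituant t = 2, nous trouvons j = 6.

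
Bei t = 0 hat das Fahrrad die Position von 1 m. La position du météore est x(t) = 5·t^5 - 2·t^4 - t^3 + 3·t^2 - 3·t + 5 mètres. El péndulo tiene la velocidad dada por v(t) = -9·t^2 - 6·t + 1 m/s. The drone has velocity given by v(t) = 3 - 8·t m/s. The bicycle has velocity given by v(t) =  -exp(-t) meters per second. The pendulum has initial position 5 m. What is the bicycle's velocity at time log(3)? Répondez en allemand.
Mit v(t) = -exp(-t) und Einsetzen von t = log(3), finden wir v = -1/3.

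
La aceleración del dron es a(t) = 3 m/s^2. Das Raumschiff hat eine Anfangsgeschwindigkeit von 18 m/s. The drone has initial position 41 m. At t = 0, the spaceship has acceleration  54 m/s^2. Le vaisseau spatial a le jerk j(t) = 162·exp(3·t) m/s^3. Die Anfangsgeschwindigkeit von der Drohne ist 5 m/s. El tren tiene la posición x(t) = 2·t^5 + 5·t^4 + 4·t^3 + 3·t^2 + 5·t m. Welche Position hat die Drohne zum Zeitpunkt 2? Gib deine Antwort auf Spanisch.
Debemos encontrar la integral de nuestra ecuación de la aceleración a(t) = 3 2 veces. La integral de la aceleración, con v(0) = 5, da la velocidad: v(t) = 3·t + 5. La integral de la velocidad, con x(0) = 41, da la posición: x(t) = 3·t^2/2 + 5·t + 41. Tenemos la posición x(t) = 3·t^2/2 + 5·t + 41. Sustituyendo t = 2: x(2) = 57.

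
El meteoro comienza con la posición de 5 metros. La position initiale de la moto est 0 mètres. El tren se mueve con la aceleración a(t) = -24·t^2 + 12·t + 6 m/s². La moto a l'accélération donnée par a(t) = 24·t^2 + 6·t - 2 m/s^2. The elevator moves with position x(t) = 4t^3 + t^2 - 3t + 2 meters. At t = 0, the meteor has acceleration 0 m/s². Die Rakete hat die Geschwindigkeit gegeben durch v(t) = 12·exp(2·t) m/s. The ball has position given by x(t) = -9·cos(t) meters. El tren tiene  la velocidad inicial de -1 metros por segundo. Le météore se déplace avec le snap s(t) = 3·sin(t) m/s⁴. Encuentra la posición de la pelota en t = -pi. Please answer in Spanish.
Usando x(t) = -9·cos(t) y sustituyendo t = -pi, encontramos x = 9.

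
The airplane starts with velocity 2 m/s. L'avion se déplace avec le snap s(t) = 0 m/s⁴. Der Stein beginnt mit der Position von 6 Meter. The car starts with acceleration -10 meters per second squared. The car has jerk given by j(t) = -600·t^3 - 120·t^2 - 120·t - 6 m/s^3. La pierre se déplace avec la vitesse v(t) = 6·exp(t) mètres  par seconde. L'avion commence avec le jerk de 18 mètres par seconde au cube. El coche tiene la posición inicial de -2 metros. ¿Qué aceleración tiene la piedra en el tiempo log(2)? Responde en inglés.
We must differentiate our velocity equation v(t) = 6·exp(t) 1 time. The derivative of velocity gives acceleration: a(t) = 6·exp(t). From the given acceleration equation a(t) = 6·exp(t), we substitute t = log(2) to get a = 12.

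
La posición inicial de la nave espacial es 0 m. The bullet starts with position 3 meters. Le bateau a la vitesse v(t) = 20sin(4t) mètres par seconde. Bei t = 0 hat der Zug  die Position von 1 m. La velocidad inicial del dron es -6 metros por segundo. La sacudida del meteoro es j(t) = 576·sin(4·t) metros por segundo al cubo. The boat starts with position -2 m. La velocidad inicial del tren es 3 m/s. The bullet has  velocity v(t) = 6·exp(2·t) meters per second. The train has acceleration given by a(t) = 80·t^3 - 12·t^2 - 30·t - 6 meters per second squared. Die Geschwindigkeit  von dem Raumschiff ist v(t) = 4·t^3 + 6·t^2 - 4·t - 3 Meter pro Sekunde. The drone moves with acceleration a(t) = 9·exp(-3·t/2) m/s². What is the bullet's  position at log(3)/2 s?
Starting from velocity v(t) = 6·exp(2·t), we take 1 antiderivative. Integrating velocity and using the initial condition x(0) = 3, we get x(t) = 3·exp(2·t). Using x(t) = 3·exp(2·t) and substituting t = log(3)/2, we find x = 9.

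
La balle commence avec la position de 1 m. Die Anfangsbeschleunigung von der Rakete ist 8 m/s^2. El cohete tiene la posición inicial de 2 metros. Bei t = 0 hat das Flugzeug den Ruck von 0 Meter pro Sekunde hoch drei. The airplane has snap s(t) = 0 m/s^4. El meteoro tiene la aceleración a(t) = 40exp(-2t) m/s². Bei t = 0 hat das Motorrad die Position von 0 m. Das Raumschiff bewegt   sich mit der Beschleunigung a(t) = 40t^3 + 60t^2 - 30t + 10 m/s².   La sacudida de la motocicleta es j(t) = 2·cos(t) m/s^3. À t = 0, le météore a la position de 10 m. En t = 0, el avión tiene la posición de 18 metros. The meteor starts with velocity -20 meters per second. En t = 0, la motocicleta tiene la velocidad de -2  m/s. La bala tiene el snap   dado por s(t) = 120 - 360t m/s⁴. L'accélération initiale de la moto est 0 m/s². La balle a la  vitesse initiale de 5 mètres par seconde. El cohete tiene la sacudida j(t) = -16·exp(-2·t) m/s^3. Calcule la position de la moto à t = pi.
Nous devons trouver l'intégrale de notre équation du jerk j(t) = 2·cos(t) 3 fois. La primitive du jerk est l'accélération. En utilisant a(0) = 0, nous obtenons a(t) = 2·sin(t). La primitive de l'accélération, avec v(0) = -2, donne la vitesse: v(t) = -2·cos(t). L'intégrale de la vitesse, avec x(0) = 0, donne la position: x(t) = -2·sin(t). En utilisant x(t) = -2·sin(t) et en substituant t = pi, nous trouvons x = 0.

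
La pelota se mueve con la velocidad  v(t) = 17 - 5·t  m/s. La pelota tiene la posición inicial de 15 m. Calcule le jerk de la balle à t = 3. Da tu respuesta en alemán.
Ausgehend von der Geschwindigkeit v(t) = 17 - 5·t, nehmen wir 2 Ableitungen. Die Ableitung von der Geschwindigkeit ergibt die Beschleunigung: a(t) = -5. Die Ableitung von der Beschleunigung ergibt den Ruck: j(t) = 0. Aus der Gleichung für den Ruck j(t) = 0, setzen wir t = 3 ein und erhalten j = 0.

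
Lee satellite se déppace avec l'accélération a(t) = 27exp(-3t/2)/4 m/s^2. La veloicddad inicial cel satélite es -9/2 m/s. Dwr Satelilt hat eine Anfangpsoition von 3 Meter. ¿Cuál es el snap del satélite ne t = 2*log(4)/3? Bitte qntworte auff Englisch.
Starting from acceleration a(t) = 27·exp(-3·t/2)/4, we take 2 derivatives. The derivative of acceleration gives jerk: j(t) = -81·exp(-3·t/2)/8. Differentiating jerk, we get snap: s(t) = 243·exp(-3·t/2)/16. From the given snap equation s(t) = 243·exp(-3·t/2)/16, we substitute t = 2*log(4)/3 to get s = 243/64.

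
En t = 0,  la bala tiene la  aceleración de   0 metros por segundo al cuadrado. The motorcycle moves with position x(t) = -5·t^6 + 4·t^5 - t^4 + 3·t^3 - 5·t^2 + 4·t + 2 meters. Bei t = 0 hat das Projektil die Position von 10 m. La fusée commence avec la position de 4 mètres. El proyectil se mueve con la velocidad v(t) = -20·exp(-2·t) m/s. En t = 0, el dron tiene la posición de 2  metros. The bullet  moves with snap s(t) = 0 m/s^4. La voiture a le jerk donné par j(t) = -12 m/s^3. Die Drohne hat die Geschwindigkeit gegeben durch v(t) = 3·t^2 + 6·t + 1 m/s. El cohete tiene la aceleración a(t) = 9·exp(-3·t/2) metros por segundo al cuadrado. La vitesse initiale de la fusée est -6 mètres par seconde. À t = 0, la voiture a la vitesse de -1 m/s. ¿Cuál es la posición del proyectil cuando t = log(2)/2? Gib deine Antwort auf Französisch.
En partant de la vitesse v(t) = -20·exp(-2·t), nous prenons 1 primitive. En prenant ∫v(t)dt et en appliquant x(0) = 10, nous trouvons x(t) = 10·exp(-2·t). De l'équation de la position x(t) = 10·exp(-2·t), nous substituons t = log(2)/2 pour obtenir x = 5.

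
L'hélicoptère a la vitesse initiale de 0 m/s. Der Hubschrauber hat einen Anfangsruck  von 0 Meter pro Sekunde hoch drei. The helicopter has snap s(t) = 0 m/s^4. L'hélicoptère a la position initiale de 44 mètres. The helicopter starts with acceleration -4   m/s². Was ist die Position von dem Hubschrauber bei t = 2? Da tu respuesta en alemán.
Wir müssen die Stammfunktion unserer Gleichung für den Snap s(t) = 0 4-mal finden. Mit ∫s(t)dt und Anwendung von j(0) = 0, finden wir j(t) = 0. Durch Integration von dem Ruck und Verwendung der Anfangsbedingung a(0) = -4, erhalten wir a(t) = -4. Das Integral von der Beschleunigung, mit v(0) = 0, ergibt die Geschwindigkeit: v(t) = -4·t. Die Stammfunktion von der Geschwindigkeit ist die Position. Mit x(0) = 44 erhalten wir x(t) = 44 - 2·t^2. Wir haben die Position x(t) = 44 - 2·t^2. Durch Einsetzen von t = 2: x(2) = 36.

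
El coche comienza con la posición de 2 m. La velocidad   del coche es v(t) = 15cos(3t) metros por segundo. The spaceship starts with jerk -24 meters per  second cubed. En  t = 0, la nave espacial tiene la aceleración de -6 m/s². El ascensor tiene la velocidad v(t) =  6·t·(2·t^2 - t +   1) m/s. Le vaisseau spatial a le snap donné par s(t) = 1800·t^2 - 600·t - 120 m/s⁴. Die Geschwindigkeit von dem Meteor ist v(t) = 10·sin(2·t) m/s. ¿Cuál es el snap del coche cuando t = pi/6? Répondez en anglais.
We must differentiate our velocity equation v(t) = 15·cos(3·t) 3 times. The derivative of velocity gives acceleration: a(t) = -45·sin(3·t). The derivative of acceleration gives jerk: j(t) = -135·cos(3·t). The derivative of jerk gives snap: s(t) = 405·sin(3·t). We have snap s(t) = 405·sin(3·t). Substituting t = pi/6: s(pi/6) = 405.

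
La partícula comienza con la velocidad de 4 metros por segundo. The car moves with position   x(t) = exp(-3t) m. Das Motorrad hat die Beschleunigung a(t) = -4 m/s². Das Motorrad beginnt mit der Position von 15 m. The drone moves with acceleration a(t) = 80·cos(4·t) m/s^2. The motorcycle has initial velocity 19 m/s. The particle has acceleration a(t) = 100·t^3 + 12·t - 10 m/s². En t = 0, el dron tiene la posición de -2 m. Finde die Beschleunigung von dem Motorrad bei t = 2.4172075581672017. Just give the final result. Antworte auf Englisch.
At t = 2.4172075581672017, a = -4.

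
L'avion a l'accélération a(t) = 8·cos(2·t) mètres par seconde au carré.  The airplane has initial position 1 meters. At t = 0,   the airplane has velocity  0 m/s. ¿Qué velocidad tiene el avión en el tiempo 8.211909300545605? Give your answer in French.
En partant de l'accélération a(t) = 8·cos(2·t), nous prenons 1 intégrale. En prenant ∫a(t)dt et en appliquant v(0) = 0, nous trouvons v(t) = 4·sin(2·t). De l'équation de la vitesse v(t) = 4·sin(2·t), nous substituons t = 8.211909300545605 pour obtenir v = -2.62505213227982.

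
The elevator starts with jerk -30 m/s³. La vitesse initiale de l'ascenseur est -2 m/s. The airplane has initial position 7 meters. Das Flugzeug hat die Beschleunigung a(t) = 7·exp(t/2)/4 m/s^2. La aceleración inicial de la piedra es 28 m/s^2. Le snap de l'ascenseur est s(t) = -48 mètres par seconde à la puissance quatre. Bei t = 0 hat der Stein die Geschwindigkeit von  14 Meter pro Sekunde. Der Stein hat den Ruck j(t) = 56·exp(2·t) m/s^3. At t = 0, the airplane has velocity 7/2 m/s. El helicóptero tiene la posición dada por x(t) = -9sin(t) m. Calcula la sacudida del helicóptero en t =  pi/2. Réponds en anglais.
We must differentiate our position equation x(t) = -9·sin(t) 3 times. The derivative of position gives velocity: v(t) = -9·cos(t). Differentiating velocity, we get acceleration: a(t) = 9·sin(t). The derivative of acceleration gives jerk: j(t) = 9·cos(t). We have jerk j(t) = 9·cos(t). Substituting t = pi/2: j(pi/2) = 0.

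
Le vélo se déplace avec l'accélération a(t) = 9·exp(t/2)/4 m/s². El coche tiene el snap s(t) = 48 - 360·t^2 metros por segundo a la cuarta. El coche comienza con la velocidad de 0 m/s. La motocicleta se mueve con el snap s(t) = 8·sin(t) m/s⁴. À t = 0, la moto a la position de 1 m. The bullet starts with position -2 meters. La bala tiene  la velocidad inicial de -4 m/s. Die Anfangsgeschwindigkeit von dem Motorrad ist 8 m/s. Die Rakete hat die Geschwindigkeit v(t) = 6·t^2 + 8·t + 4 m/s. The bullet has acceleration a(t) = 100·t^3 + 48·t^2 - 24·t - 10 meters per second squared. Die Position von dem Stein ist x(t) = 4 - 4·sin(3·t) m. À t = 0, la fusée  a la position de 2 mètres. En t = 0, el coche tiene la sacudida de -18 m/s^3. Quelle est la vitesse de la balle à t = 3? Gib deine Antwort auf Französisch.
Pour résoudre ceci, nous devons prendre 1 intégrale de notre équation de l'accélération a(t) = 100·t^3 + 48·t^2 - 24·t - 10. La primitive de l'accélération est la vitesse. En utilisant v(0) = -4, nous obtenons v(t) = 25·t^4 + 16·t^3 - 12·t^2 - 10·t - 4. De l'équation de la vitesse v(t) = 25·t^4 + 16·t^3 - 12·t^2 - 10·t - 4, nous substituons t = 3 pour obtenir v = 2315.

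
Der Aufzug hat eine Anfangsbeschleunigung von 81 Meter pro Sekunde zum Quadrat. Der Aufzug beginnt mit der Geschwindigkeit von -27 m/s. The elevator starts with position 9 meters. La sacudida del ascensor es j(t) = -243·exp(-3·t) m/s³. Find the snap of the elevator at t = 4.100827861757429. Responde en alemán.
Um dies zu lösen, müssen wir 1 Ableitung unserer Gleichung für den Ruck j(t) = -243·exp(-3·t) nehmen. Die Ableitung von dem Ruck ergibt den Snap: s(t) = 729·exp(-3·t). Aus der Gleichung für den Snap s(t) = 729·exp(-3·t), setzen wir t = 4.100827861757429 ein und erhalten s = 0.00330999085226341.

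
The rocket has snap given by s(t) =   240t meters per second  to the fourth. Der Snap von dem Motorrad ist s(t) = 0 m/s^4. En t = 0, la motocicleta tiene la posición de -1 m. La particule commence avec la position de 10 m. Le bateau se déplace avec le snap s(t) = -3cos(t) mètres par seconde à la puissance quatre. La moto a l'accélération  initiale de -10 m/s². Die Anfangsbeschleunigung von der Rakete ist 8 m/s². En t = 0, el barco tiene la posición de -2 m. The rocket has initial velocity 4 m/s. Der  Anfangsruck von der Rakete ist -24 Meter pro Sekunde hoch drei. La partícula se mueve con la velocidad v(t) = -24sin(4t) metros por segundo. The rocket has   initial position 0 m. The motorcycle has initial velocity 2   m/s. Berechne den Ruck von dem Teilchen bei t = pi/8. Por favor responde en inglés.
We must differentiate our velocity equation v(t) = -24·sin(4·t) 2 times. Taking d/dt of v(t), we find a(t) = -96·cos(4·t). Taking d/dt of a(t), we find j(t) = 384·sin(4·t). Using j(t) = 384·sin(4·t) and substituting t = pi/8, we find j = 384.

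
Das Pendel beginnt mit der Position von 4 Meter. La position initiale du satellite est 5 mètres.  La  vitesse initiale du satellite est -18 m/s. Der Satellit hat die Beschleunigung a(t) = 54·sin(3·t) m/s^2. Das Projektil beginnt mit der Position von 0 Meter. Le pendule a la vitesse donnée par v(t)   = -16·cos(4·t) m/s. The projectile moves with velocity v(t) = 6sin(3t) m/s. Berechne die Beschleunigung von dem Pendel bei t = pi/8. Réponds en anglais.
We must differentiate our velocity equation v(t) = -16·cos(4·t) 1 time. Taking d/dt of v(t), we find a(t) = 64·sin(4·t). From the given acceleration equation a(t) = 64·sin(4·t), we substitute t = pi/8 to get a = 64.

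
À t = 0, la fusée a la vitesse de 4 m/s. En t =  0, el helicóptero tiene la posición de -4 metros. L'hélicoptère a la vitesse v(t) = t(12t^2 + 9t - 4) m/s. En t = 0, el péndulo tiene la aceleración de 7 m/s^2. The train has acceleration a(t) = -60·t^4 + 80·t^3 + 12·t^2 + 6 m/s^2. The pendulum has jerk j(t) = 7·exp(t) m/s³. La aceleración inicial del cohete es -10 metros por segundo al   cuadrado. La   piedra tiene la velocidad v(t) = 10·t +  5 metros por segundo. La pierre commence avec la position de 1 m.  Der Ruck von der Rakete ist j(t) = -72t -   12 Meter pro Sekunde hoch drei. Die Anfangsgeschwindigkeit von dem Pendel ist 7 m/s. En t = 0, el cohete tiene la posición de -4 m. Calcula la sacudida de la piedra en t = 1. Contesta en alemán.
Ausgehend von der Geschwindigkeit v(t) = 10·t + 5, nehmen wir 2 Ableitungen. Mit d/dt von v(t) finden wir a(t) = 10. Die Ableitung von der Beschleunigung ergibt den Ruck: j(t) = 0. Aus der Gleichung für den Ruck j(t) = 0, setzen wir t = 1 ein und erhalten j = 0.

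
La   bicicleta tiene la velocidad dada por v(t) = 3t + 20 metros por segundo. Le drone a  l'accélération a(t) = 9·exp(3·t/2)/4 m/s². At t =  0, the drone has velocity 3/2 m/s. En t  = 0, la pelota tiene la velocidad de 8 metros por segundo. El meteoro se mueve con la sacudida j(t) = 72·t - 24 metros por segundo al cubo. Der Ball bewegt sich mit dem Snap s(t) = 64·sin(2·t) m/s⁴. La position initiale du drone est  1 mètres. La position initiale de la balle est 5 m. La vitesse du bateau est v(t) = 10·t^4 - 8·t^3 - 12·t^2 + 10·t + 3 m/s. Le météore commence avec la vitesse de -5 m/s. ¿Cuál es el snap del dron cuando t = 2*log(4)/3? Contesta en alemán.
Um dies zu lösen, müssen wir 2 Ableitungen unserer Gleichung für die Beschleunigung a(t) = 9·exp(3·t/2)/4 nehmen. Die Ableitung von der Beschleunigung ergibt den Ruck: j(t) = 27·exp(3·t/2)/8. Mit d/dt von j(t) finden wir s(t) = 81·exp(3·t/2)/16. Wir haben den Snap s(t) = 81·exp(3·t/2)/16. Durch Einsetzen von t = 2*log(4)/3: s(2*log(4)/3) = 81/4.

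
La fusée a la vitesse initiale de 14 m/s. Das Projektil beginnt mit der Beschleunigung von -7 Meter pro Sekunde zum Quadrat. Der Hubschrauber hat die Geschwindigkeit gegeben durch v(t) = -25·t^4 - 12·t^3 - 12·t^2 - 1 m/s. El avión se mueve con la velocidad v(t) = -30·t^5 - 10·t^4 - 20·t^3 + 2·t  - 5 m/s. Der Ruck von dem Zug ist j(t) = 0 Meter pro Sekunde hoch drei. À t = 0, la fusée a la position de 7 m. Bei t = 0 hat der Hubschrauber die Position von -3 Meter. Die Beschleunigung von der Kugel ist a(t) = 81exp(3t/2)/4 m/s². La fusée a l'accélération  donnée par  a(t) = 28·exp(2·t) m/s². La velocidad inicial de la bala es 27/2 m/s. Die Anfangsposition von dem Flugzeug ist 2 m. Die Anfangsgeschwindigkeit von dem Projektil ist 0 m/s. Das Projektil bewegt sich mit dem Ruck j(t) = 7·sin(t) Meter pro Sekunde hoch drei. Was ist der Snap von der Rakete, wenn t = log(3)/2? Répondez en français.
Pour résoudre ceci, nous devons prendre 2 dérivées de notre équation de l'accélération a(t) = 28·exp(2·t). La dérivée de l'accélération donne le jerk: j(t) = 56·exp(2·t). En prenant d/dt de j(t), nous trouvons s(t) = 112·exp(2·t). En utilisant s(t) = 112·exp(2·t) et en substituant t = log(3)/2, nous trouvons s = 336.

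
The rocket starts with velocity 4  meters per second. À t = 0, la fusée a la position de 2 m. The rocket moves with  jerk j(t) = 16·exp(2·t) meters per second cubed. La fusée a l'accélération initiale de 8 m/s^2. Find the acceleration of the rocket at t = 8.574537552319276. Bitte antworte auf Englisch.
To solve this, we need to take 1 antiderivative of our jerk equation j(t) = 16·exp(2·t). Finding the antiderivative of j(t) and using a(0) = 8: a(t) = 8·exp(2·t). We have acceleration a(t) = 8·exp(2·t). Substituting t = 8.574537552319276: a(8.574537552319276) = 224304855.436062.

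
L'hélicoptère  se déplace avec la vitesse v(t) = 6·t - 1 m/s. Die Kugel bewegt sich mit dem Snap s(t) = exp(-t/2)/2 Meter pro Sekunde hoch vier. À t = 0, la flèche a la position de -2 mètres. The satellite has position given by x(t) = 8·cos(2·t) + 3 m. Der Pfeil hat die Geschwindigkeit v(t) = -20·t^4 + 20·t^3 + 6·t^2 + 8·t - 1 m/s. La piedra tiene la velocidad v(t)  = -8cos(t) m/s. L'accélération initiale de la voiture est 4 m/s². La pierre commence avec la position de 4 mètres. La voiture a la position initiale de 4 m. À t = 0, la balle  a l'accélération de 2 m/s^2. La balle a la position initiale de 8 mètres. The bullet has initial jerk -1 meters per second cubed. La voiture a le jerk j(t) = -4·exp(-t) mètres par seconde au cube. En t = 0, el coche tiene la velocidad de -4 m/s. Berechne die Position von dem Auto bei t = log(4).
Wir müssen unsere Gleichung für den Ruck j(t) = -4·exp(-t) 3-mal integrieren. Die Stammfunktion von dem Ruck, mit a(0) = 4, ergibt die Beschleunigung: a(t) = 4·exp(-t). Durch Integration von der Beschleunigung und Verwendung der Anfangsbedingung v(0) = -4, erhalten wir v(t) = -4·exp(-t). Mit ∫v(t)dt und Anwendung von x(0) = 4, finden wir x(t) = 4·exp(-t). Wir haben die Position x(t) = 4·exp(-t). Durch Einsetzen von t = log(4): x(log(4)) = 1.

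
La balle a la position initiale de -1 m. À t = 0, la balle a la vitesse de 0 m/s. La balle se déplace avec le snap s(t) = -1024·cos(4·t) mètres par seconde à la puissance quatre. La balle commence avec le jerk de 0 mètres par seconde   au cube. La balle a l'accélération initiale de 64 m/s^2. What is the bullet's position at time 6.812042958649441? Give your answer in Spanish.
Debemos encontrar la integral de nuestra ecuación del snap s(t) = -1024·cos(4·t) 4 veces. Integrando el snap y usando la condición inicial j(0) = 0, obtenemos j(t) = -256·sin(4·t). La integral de la sacudida, con a(0) = 64, da la aceleración: a(t) = 64·cos(4·t). Integrando la aceleración y usando la condición inicial v(0) = 0, obtenemos v(t) = 16·sin(4·t). Tomando ∫v(t)dt y aplicando x(0) = -1, encontramos x(t) = 3 - 4·cos(4·t). De la ecuación de la posición x(t) = 3 - 4·cos(4·t), sustituimos t = 6.812042958649441 para obtener x = 5.07242127162472.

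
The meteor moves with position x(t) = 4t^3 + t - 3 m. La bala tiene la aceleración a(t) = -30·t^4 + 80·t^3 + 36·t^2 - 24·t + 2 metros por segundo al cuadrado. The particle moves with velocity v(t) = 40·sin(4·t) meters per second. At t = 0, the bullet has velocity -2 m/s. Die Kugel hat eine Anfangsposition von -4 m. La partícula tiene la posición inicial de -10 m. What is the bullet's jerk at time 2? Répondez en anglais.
We must differentiate our acceleration equation a(t) = -30·t^4 + 80·t^3 + 36·t^2 - 24·t + 2 1 time. The derivative of acceleration gives jerk: j(t) = -120·t^3 + 240·t^2 + 72·t - 24. From the given jerk equation j(t) = -120·t^3 + 240·t^2 + 72·t - 24, we substitute t = 2 to get j = 120.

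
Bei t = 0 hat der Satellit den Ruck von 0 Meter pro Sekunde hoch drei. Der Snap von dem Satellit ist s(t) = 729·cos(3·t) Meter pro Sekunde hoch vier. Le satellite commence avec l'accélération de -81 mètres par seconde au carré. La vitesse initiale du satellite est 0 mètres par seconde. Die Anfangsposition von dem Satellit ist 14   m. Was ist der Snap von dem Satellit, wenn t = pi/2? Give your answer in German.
Aus der Gleichung für den Snap s(t) = 729·cos(3·t), setzen wir t = pi/2 ein und erhalten s = 0.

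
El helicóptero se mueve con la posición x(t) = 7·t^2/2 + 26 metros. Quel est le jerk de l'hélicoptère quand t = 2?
Pour résoudre ceci, nous devons prendre 3 dérivées de notre équation de la position x(t) = 7·t^2/2 + 26. En dérivant la position, nous obtenons la vitesse: v(t) = 7·t. En prenant d/dt de v(t), nous trouvons a(t) = 7. En prenant d/dt de a(t), nous trouvons j(t) = 0. En utilisant j(t) = 0 et en substituant t = 2, nous trouvons j = 0.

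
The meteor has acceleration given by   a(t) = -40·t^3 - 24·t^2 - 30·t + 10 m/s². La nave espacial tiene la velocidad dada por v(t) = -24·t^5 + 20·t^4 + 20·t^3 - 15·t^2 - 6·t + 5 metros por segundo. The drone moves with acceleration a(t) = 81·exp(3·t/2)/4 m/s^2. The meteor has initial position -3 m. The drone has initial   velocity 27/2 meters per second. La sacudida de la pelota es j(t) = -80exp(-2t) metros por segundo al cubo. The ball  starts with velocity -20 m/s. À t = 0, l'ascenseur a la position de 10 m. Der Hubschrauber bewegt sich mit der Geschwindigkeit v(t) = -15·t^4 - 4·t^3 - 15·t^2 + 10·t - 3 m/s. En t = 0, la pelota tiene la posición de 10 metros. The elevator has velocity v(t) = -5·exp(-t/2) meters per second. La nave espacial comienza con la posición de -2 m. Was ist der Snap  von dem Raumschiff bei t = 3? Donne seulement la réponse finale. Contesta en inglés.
At t = 3, s = -11400.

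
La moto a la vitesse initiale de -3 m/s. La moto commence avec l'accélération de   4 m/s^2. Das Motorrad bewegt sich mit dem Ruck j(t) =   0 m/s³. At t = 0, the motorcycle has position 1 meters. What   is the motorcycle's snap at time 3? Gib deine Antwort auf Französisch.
En partant du jerk j(t) = 0, nous prenons 1 dérivée. La dérivée du jerk donne le snap: s(t) = 0. En utilisant s(t) = 0 et en substituant t = 3, nous trouvons s = 0.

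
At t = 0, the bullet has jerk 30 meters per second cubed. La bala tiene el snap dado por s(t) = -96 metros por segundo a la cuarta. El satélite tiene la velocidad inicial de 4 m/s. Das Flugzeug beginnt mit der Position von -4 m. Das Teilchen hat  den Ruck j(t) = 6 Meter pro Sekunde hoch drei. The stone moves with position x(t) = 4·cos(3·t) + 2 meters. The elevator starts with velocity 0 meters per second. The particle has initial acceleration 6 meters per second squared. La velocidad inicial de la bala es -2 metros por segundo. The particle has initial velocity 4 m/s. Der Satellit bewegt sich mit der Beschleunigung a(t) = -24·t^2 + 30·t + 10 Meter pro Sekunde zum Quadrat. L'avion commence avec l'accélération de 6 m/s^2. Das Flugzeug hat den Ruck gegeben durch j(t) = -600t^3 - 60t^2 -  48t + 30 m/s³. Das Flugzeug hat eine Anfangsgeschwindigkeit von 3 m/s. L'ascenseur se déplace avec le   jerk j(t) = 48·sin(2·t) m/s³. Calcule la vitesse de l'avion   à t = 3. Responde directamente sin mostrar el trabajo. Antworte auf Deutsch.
Die Geschwindigkeit bei t = 3 ist v = -7755.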